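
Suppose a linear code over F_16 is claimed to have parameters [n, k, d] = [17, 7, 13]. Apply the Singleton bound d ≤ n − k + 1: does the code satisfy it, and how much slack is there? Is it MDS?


Singleton RHS = n − k + 1 = 11, slack = -2, bound violated (no such code; not MDS).

Singleton bound: d ≤ n − k + 1.
Here n = 17, k = 7, so n − k + 1 = 11.
Given d = 13, check d ≤ 11: NO.
Slack = (n − k + 1) − d = -2.
The slack is negative: d = 13 exceeds n − k + 1 = 11 by 2, so the Singleton bound is violated and no linear [17, 7, 13]_16 code can exist. In particular it is not MDS (MDS requires d = n − k + 1 exactly).
Description: the claimed parameters are [17, 7, 13]_16; such a code would be impossible (violates the Singleton bound).


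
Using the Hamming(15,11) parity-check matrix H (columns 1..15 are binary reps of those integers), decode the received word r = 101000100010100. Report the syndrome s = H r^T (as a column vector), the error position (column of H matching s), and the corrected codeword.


s = (0, 0, 1, 1)^T, error position = 3, corrected codeword c = 100000100010100

Compute s = H r^T mod 2 one row at a time:
  s_1 = 0 + 0 + 0 + 1 + 0 + 1 + 0 + 0 = 2 ≡ 0 (mod 2).
  s_2 = 0 + 0 + 0 + 1 + 0 + 1 + 0 + 0 = 2 ≡ 0 (mod 2).
  s_3 = 0 + 1 + 0 + 1 + 0 + 1 + 0 + 0 = 3 ≡ 1 (mod 2).
  s_4 = 1 + 1 + 0 + 1 + 0 + 1 + 1 + 0 = 5 ≡ 1 (mod 2).
s = (0, 0, 1, 1)^T — this equals column 3 of H (binary 0011), so error is at position 3.
Correct: flip bit 3 of r = 101000100010100 to get c = 100000100010100.


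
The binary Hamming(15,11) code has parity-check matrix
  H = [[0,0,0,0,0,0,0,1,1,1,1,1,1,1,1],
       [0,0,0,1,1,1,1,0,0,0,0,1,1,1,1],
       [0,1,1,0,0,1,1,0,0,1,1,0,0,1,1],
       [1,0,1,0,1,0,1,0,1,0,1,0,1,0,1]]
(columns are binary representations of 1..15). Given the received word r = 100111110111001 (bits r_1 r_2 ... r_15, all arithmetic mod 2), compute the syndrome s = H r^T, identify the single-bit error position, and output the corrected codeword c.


s = (1, 0, 1, 1)^T, error position = 11, corrected codeword c = 100111110101001

Compute s = H r^T mod 2 one row at a time:
  s_1 = 1 + 0 + 1 + 1 + 1 + 0 + 0 + 1 = 5 ≡ 1 (mod 2).
  s_2 = 1 + 1 + 1 + 1 + 1 + 0 + 0 + 1 = 6 ≡ 0 (mod 2).
  s_3 = 0 + 0 + 1 + 1 + 1 + 1 + 0 + 1 = 5 ≡ 1 (mod 2).
  s_4 = 1 + 0 + 1 + 1 + 0 + 1 + 0 + 1 = 5 ≡ 1 (mod 2).
s = (1, 0, 1, 1)^T — this equals column 11 of H (binary 1011), so error is at position 11.
Correct: flip bit 11 of r = 100111110111001 to get c = 100111110101001.


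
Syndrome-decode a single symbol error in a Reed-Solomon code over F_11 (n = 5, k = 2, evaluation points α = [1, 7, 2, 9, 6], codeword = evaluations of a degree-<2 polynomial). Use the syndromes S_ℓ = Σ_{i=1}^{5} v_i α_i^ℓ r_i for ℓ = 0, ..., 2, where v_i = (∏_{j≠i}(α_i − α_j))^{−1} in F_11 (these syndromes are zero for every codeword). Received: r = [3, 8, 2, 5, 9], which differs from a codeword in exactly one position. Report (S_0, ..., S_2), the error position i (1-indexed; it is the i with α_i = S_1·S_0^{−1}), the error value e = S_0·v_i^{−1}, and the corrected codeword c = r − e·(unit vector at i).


S = (9, 4, 3), error at position 4, error magnitude e = 10, c = [3, 8, 2, 6, 9].

Step 1: column multipliers v_i = (∏_{j≠i}(α_i − α_j))^{−1} mod 11.
  i = 1 (α = 1): (1−7)(1−2)(1−9)(1−6) = (−6)·(−1)·(−8)·(−5) = 240 ≡ 9, so v_1 = 9^{−1} = 5 (mod 11).
  i = 2 (α = 7): (7−1)(7−2)(7−9)(7−6) = 6·5·(−2)·1 = −60 ≡ 6, so v_2 = 6^{−1} = 2 (mod 11).
  i = 3 (α = 2): (2−1)(2−7)(2−9)(2−6) = 1·(−5)·(−7)·(−4) = −140 ≡ 3, so v_3 = 3^{−1} = 4 (mod 11).
  i = 4 (α = 9): (9−1)(9−7)(9−2)(9−6) = 8·2·7·3 = 336 ≡ 6, so v_4 = 6^{−1} = 2 (mod 11).
  i = 5 (α = 6): (6−1)(6−7)(6−2)(6−9) = 5·(−1)·4·(−3) = 60 ≡ 5, so v_5 = 5^{−1} = 9 (mod 11).
  v = [5, 2, 4, 2, 9].
Step 2: syndromes of r = [3, 8, 2, 5, 9] (all sums mod 11).
  S_0 = Σ v_i r_i = 5·3 + 2·8 + 4·2 + 2·5 + 9·9 = 130 ≡ 9.
  S_1 = Σ v_i α_i r_i = 5·1·3 + 2·7·8 + 4·2·2 + 2·9·5 + 9·6·9 = 719 ≡ 4.
  α_i^2 mod 11 = [1, 5, 4, 4, 3].
  S_2 = Σ v_i α_i^2 r_i = 5·1·3 + 2·5·8 + 4·4·2 + 2·4·5 + 9·3·9 = 410 ≡ 3.
  S = (9, 4, 3) ≠ 0, so r is not a codeword (an error is present).
Step 3: locate the error. For a single error e at position i, S_ℓ = v_i·e·α_i^ℓ, so α_err = S_1/S_0.
  S_0^{−1} = 9^{−1} = 5 (mod 11), so α_err = 4·5 = 20 ≡ 9 = α_4. Error position i = 4.
  Consistency check: S_2/S_1 = 3·3 = 9 ≡ 9 = α_err ✓ (single-error assumption holds).
Step 4: error magnitude e = S_0/v_4 = S_0·∏_{j≠4}(α_4 − α_j) = 9·6 = 54 ≡ 10 (mod 11).
Step 5: correct position 4: c_4 = r_4 − e = 5 − 10 ≡ 6 (mod 11). Hence c = [3, 8, 2, 6, 9].
  Check: interpolating c through the α_i gives m(x) = 4 + 10·x (degree < 2) with m(α_i) = c_i for every i, so c is indeed a codeword.


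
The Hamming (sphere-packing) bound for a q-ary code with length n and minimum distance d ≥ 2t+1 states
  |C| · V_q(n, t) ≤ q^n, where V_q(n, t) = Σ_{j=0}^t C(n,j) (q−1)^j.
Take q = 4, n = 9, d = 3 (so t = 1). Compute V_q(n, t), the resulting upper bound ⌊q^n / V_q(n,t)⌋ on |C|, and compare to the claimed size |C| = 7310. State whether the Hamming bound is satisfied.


V_q(n, t) = 28, q^n = 262144, Hamming bound = 9362, |C| = 7310 ≤ bound (satisfied).

Step 1: Compute V_q(n, t) = Σ_{j=0}^1 C(n, j) (q−1)^j.
  j = 0: C(9,0)·(3)^0 = 1·1 = 1.
  j = 1: C(9,1)·(3)^1 = 9·3 = 27.
  V_q(n, t) = 1 + 27 = 28.
Step 2: q^n = 4^9 = 262144.
Step 3: Hamming bound ⌊q^n / V_q(n,t)⌋ = ⌊262144/28⌋ = 9362.
Step 4: Compare |C| = 7310 to 9362: satisfied.
The claimed |C| lies below the Hamming bound.


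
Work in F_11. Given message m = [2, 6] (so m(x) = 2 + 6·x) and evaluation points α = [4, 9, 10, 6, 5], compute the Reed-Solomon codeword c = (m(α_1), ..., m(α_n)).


c = [4, 1, 7, 5, 10]

Message polynomial: m(x) = 2 + 6·x (mod 11).
For each evaluation point α_i, compute m(α_i) mod 11:
  α_1 = 4: Horner steps 6 → 4, so m(4) = 4.
  α_2 = 9: Horner steps 6 → 1, so m(9) = 1.
  α_3 = 10: Horner steps 6 → 7, so m(10) = 7.
  α_4 = 6: Horner steps 6 → 5, so m(6) = 5.
  α_5 = 5: Horner steps 6 → 10, so m(5) = 10.
Codeword c = [4, 1, 7, 5, 10] ∈ F_11^5.


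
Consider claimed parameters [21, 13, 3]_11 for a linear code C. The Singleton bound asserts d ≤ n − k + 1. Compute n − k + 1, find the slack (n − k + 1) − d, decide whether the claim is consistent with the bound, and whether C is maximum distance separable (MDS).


Singleton RHS = n − k + 1 = 9, slack = 6, bound satisfied, not MDS.

Singleton bound: d ≤ n − k + 1.
Here n = 21, k = 13, so n − k + 1 = 9.
Given d = 3, check d ≤ 9: YES.
Slack = (n − k + 1) − d = 6.
The code is NOT MDS (slack = 6 > 0).
Description: the claimed parameters are [21, 13, 3]_11; such a code would be non-MDS.


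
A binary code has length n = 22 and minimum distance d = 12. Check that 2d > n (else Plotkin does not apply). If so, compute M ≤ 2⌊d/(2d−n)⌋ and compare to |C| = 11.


Plotkin bound M ≤ 12; given |C| = 11 ≤ bound (satisfied).

Check applicability: 2d = 24, n = 22.
2d − n = 2 > 0, so Plotkin applies.
Compute d/(2d−n) = 12/2 ≈ 6.0000.
⌊d/(2d−n)⌋ = 6.
Plotkin bound: M ≤ 2·6 = 12.
Given |C| = 11, check: satisfied.
This |C| is below the Plotkin bound.


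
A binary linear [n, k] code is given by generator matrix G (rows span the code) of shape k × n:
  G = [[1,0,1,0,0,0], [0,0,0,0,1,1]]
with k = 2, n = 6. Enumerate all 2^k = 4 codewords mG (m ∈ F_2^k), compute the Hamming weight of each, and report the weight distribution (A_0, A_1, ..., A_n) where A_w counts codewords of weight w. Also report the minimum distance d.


Weight distribution: A_0 = 1, A_2 = 2, A_4 = 1. Minimum distance d = 2.

Enumerate all 2^2 = 4 messages m ∈ F_2^2.
For each, compute codeword c = mG in F_2^6, then tally its weight.
  m = 00 → c = 000000, weight = 0.
  m = 10 → c = 101000, weight = 2.
  m = 01 → c = 000011, weight = 2.
  m = 11 → c = 101011, weight = 4.
Tally weights:
  weight 0: 1 codewords.
  weight 2: 2 codewords.
  weight 4: 1 codewords.
Minimum distance d = smallest w > 0 with A_w > 0 = 2.
Sanity: Σ A_w = 4 = 2^2 = 4 ✓.


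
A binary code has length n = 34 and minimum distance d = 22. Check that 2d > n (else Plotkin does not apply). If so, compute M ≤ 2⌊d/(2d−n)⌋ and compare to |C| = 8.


Plotkin bound M ≤ 4; given |C| = 8 > bound (violated).

Check applicability: 2d = 44, n = 34.
2d − n = 10 > 0, so Plotkin applies.
Compute d/(2d−n) = 22/10 ≈ 2.2000.
⌊d/(2d−n)⌋ = 2.
Plotkin bound: M ≤ 2·2 = 4.
Given |C| = 8, check: VIOLATED.
This |C| is above the Plotkin bound, so no binary code with n = 34, d = 22 and 8 codewords exists.


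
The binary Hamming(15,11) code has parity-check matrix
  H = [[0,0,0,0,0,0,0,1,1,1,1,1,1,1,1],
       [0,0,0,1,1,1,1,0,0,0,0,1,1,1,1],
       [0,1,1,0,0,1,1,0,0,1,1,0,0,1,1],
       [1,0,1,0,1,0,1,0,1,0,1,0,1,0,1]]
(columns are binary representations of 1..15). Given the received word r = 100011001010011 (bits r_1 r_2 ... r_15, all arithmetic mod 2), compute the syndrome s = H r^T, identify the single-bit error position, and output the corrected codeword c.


s = (0, 0, 0, 1)^T, error position = 1, corrected codeword c = 000011001010011

Compute s = H r^T mod 2 one row at a time:
  s_1 = 0 + 1 + 0 + 1 + 0 + 0 + 1 + 1 = 4 ≡ 0 (mod 2).
  s_2 = 0 + 1 + 1 + 0 + 0 + 0 + 1 + 1 = 4 ≡ 0 (mod 2).
  s_3 = 0 + 0 + 1 + 0 + 0 + 1 + 1 + 1 = 4 ≡ 0 (mod 2).
  s_4 = 1 + 0 + 1 + 0 + 1 + 1 + 0 + 1 = 5 ≡ 1 (mod 2).
s = (0, 0, 0, 1)^T — this equals column 1 of H (binary 0001), so error is at position 1.
Correct: flip bit 1 of r = 100011001010011 to get c = 000011001010011.


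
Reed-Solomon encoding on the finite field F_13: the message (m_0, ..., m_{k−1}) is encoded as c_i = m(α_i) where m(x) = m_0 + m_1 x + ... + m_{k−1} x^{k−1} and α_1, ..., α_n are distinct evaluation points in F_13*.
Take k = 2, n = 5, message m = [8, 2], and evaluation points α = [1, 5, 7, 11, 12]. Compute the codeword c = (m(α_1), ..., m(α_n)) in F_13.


c = [10, 5, 9, 4, 6]

Message polynomial: m(x) = 8 + 2·x (mod 13).
For each evaluation point α_i, compute m(α_i) mod 13:
  α_1 = 1: Horner steps 2 → 10, so m(1) = 10.
  α_2 = 5: Horner steps 2 → 5, so m(5) = 5.
  α_3 = 7: Horner steps 2 → 9, so m(7) = 9.
  α_4 = 11: Horner steps 2 → 4, so m(11) = 4.
  α_5 = 12: Horner steps 2 → 6, so m(12) = 6.
Codeword c = [10, 5, 9, 4, 6] ∈ F_13^5.


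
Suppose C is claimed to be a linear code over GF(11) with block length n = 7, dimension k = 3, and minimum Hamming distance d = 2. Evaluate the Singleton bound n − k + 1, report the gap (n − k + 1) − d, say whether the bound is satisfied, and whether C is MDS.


Singleton RHS = n − k + 1 = 5, slack = 3, bound satisfied, not MDS.

Singleton bound: d ≤ n − k + 1.
Here n = 7, k = 3, so n − k + 1 = 5.
Given d = 2, check d ≤ 5: YES.
Slack = (n − k + 1) − d = 3.
The code is NOT MDS (slack = 3 > 0).
Description: the claimed parameters are [7, 3, 2]_11; such a code would be non-MDS.


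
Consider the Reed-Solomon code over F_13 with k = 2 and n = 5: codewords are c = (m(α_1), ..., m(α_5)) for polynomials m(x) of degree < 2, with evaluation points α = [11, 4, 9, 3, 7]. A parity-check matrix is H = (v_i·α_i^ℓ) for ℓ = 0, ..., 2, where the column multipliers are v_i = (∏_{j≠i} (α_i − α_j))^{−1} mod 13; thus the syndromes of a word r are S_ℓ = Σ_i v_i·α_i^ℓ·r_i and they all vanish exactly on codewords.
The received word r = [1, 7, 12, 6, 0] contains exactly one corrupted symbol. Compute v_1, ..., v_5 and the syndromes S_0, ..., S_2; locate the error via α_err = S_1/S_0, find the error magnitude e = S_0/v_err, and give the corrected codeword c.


S = (11, 12, 6), error at position 5, error magnitude e = 3, c = [1, 7, 12, 6, 10].

Step 1: column multipliers v_i = (∏_{j≠i}(α_i − α_j))^{−1} mod 13.
  i = 1 (α = 11): (11−4)(11−9)(11−3)(11−7) = 7·2·8·4 = 448 ≡ 6, so v_1 = 6^{−1} = 11 (mod 13).
  i = 2 (α = 4): (4−11)(4−9)(4−3)(4−7) = (−7)·(−5)·1·(−3) = −105 ≡ 12, so v_2 = 12^{−1} = 12 (mod 13).
  i = 3 (α = 9): (9−11)(9−4)(9−3)(9−7) = (−2)·5·6·2 = −120 ≡ 10, so v_3 = 10^{−1} = 4 (mod 13).
  i = 4 (α = 3): (3−11)(3−4)(3−9)(3−7) = (−8)·(−1)·(−6)·(−4) = 192 ≡ 10, so v_4 = 10^{−1} = 4 (mod 13).
  i = 5 (α = 7): (7−11)(7−4)(7−9)(7−3) = (−4)·3·(−2)·4 = 96 ≡ 5, so v_5 = 5^{−1} = 8 (mod 13).
  v = [11, 12, 4, 4, 8].
Step 2: syndromes of r = [1, 7, 12, 6, 0] (all sums mod 13).
  S_0 = Σ v_i r_i = 11·1 + 12·7 + 4·12 + 4·6 + 8·0 = 167 ≡ 11.
  S_1 = Σ v_i α_i r_i = 11·11·1 + 12·4·7 + 4·9·12 + 4·3·6 + 8·7·0 = 961 ≡ 12.
  α_i^2 mod 13 = [4, 3, 3, 9, 10].
  S_2 = Σ v_i α_i^2 r_i = 11·4·1 + 12·3·7 + 4·3·12 + 4·9·6 + 8·10·0 = 656 ≡ 6.
  S = (11, 12, 6) ≠ 0, so r is not a codeword (an error is present).
Step 3: locate the error. For a single error e at position i, S_ℓ = v_i·e·α_i^ℓ, so α_err = S_1/S_0.
  S_0^{−1} = 11^{−1} = 6 (mod 13), so α_err = 12·6 = 72 ≡ 7 = α_5. Error position i = 5.
  Consistency check: S_2/S_1 = 6·12 = 72 ≡ 7 = α_err ✓ (single-error assumption holds).
Step 4: error magnitude e = S_0/v_5 = S_0·∏_{j≠5}(α_5 − α_j) = 11·5 = 55 ≡ 3 (mod 13).
Step 5: correct position 5: c_5 = r_5 − e = 0 − 3 ≡ 10 (mod 13). Hence c = [1, 7, 12, 6, 10].
  Check: interpolating c through the α_i gives m(x) = 3 + 1·x (degree < 2) with m(α_i) = c_i for every i, so c is indeed a codeword.


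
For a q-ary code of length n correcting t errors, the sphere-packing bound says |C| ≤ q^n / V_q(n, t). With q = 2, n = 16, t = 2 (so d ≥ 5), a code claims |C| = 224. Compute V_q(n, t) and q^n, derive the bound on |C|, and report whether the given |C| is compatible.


V_q(n, t) = 137, q^n = 65536, Hamming bound = 478, |C| = 224 ≤ bound (satisfied).

Step 1: Compute V_q(n, t) = Σ_{j=0}^2 C(n, j) (q−1)^j.
  j = 0: C(16,0)·(1)^0 = 1·1 = 1.
  j = 1: C(16,1)·(1)^1 = 16·1 = 16.
  j = 2: C(16,2)·(1)^2 = 120·1 = 120.
  V_q(n, t) = 1 + 16 + 120 = 137.
Step 2: q^n = 2^16 = 65536.
Step 3: Hamming bound ⌊q^n / V_q(n,t)⌋ = ⌊65536/137⌋ = 478.
Step 4: Compare |C| = 224 to 478: satisfied.
The claimed |C| lies below the Hamming bound.


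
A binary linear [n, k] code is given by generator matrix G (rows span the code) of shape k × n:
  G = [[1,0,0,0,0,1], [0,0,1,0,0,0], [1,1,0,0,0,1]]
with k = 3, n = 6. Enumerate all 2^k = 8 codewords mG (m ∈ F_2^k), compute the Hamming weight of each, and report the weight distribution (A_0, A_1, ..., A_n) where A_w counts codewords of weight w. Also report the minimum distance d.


Weight distribution: A_0 = 1, A_1 = 2, A_2 = 2, A_3 = 2, A_4 = 1. Minimum distance d = 1.

Enumerate all 2^3 = 8 messages m ∈ F_2^3.
For each, compute codeword c = mG in F_2^6, then tally its weight.
  m = 000 → c = 000000, weight = 0.
  m = 100 → c = 100001, weight = 2.
  m = 010 → c = 001000, weight = 1.
  m = 110 → c = 101001, weight = 3.
  m = 001 → c = 110001, weight = 3.
  m = 101 → c = 010000, weight = 1.
  m = 011 → c = 111001, weight = 4.
  m = 111 → c = 011000, weight = 2.
Tally weights:
  weight 0: 1 codewords.
  weight 1: 2 codewords.
  weight 2: 2 codewords.
  weight 3: 2 codewords.
  weight 4: 1 codewords.
Minimum distance d = smallest w > 0 with A_w > 0 = 1.
Sanity: Σ A_w = 8 = 2^3 = 8 ✓.


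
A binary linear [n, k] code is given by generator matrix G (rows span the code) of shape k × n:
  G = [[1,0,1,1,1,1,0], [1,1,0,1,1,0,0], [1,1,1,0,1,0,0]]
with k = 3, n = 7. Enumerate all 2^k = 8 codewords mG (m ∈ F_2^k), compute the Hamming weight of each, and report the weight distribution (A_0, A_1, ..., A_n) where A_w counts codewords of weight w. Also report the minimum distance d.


Weight distribution: A_0 = 1, A_2 = 1, A_3 = 3, A_4 = 2, A_5 = 1. Minimum distance d = 2.

Enumerate all 2^3 = 8 messages m ∈ F_2^3.
For each, compute codeword c = mG in F_2^7, then tally its weight.
  m = 000 → c = 0000000, weight = 0.
  m = 100 → c = 1011110, weight = 5.
  m = 010 → c = 1101100, weight = 4.
  m = 110 → c = 0110010, weight = 3.
  m = 001 → c = 1110100, weight = 4.
  m = 101 → c = 0101010, weight = 3.
  m = 011 → c = 0011000, weight = 2.
  m = 111 → c = 1000110, weight = 3.
Tally weights:
  weight 0: 1 codewords.
  weight 2: 1 codewords.
  weight 3: 3 codewords.
  weight 4: 2 codewords.
  weight 5: 1 codewords.
Minimum distance d = smallest w > 0 with A_w > 0 = 2.
Sanity: Σ A_w = 8 = 2^3 = 8 ✓.


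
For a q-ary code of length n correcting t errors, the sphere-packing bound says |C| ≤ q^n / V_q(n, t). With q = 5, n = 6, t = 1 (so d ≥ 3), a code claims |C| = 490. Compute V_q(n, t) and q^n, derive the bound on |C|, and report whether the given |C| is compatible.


V_q(n, t) = 25, q^n = 15625, Hamming bound = 625, |C| = 490 ≤ bound (satisfied).

Step 1: Compute V_q(n, t) = Σ_{j=0}^1 C(n, j) (q−1)^j.
  j = 0: C(6,0)·(4)^0 = 1·1 = 1.
  j = 1: C(6,1)·(4)^1 = 6·4 = 24.
  V_q(n, t) = 1 + 24 = 25.
Step 2: q^n = 5^6 = 15625.
Step 3: Hamming bound ⌊q^n / V_q(n,t)⌋ = ⌊15625/25⌋ = 625.
Step 4: Compare |C| = 490 to 625: satisfied.
The claimed |C| lies below the Hamming bound.


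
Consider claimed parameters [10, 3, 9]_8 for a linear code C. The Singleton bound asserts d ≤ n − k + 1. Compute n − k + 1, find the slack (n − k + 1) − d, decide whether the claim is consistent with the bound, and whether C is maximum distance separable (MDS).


Singleton RHS = n − k + 1 = 8, slack = -1, bound violated (no such code; not MDS).

Singleton bound: d ≤ n − k + 1.
Here n = 10, k = 3, so n − k + 1 = 8.
Given d = 9, check d ≤ 8: NO.
Slack = (n − k + 1) − d = -1.
The slack is negative: d = 9 exceeds n − k + 1 = 8 by 1, so the Singleton bound is violated and no linear [10, 3, 9]_8 code can exist. In particular it is not MDS (MDS requires d = n − k + 1 exactly).
Description: the claimed parameters are [10, 3, 9]_8; such a code would be impossible (violates the Singleton bound).


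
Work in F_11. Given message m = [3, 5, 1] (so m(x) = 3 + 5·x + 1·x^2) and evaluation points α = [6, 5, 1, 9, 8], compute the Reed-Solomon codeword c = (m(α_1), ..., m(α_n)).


c = [3, 9, 9, 8, 8]

Message polynomial: m(x) = 3 + 5·x + 1·x^2 (mod 11).
For each evaluation point α_i, compute m(α_i) mod 11:
  α_1 = 6: Horner steps 1 → 0 → 3, so m(6) = 3.
  α_2 = 5: Horner steps 1 → 10 → 9, so m(5) = 9.
  α_3 = 1: Horner steps 1 → 6 → 9, so m(1) = 9.
  α_4 = 9: Horner steps 1 → 3 → 8, so m(9) = 8.
  α_5 = 8: Horner steps 1 → 2 → 8, so m(8) = 8.
Codeword c = [3, 9, 9, 8, 8] ∈ F_11^5.


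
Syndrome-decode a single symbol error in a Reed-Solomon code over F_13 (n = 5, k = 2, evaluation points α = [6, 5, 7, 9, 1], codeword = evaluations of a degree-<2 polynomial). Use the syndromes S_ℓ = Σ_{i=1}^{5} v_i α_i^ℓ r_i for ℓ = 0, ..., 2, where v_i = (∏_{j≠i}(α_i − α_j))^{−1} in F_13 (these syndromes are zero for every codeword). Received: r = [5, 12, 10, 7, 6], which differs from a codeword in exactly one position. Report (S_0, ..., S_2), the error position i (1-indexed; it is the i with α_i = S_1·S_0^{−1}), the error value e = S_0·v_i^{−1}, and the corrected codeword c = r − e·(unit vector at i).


S = (11, 3, 2), error at position 2, error magnitude e = 12, c = [5, 0, 10, 7, 6].

Step 1: column multipliers v_i = (∏_{j≠i}(α_i − α_j))^{−1} mod 13.
  i = 1 (α = 6): (6−5)(6−7)(6−9)(6−1) = 1·(−1)·(−3)·5 = 15 ≡ 2, so v_1 = 2^{−1} = 7 (mod 13).
  i = 2 (α = 5): (5−6)(5−7)(5−9)(5−1) = (−1)·(−2)·(−4)·4 = −32 ≡ 7, so v_2 = 7^{−1} = 2 (mod 13).
  i = 3 (α = 7): (7−6)(7−5)(7−9)(7−1) = 1·2·(−2)·6 = −24 ≡ 2, so v_3 = 2^{−1} = 7 (mod 13).
  i = 4 (α = 9): (9−6)(9−5)(9−7)(9−1) = 3·4·2·8 = 192 ≡ 10, so v_4 = 10^{−1} = 4 (mod 13).
  i = 5 (α = 1): (1−6)(1−5)(1−7)(1−9) = (−5)·(−4)·(−6)·(−8) = 960 ≡ 11, so v_5 = 11^{−1} = 6 (mod 13).
  v = [7, 2, 7, 4, 6].
Step 2: syndromes of r = [5, 12, 10, 7, 6] (all sums mod 13).
  S_0 = Σ v_i r_i = 7·5 + 2·12 + 7·10 + 4·7 + 6·6 = 193 ≡ 11.
  S_1 = Σ v_i α_i r_i = 7·6·5 + 2·5·12 + 7·7·10 + 4·9·7 + 6·1·6 = 1108 ≡ 3.
  α_i^2 mod 13 = [10, 12, 10, 3, 1].
  S_2 = Σ v_i α_i^2 r_i = 7·10·5 + 2·12·12 + 7·10·10 + 4·3·7 + 6·1·6 = 1458 ≡ 2.
  S = (11, 3, 2) ≠ 0, so r is not a codeword (an error is present).
Step 3: locate the error. For a single error e at position i, S_ℓ = v_i·e·α_i^ℓ, so α_err = S_1/S_0.
  S_0^{−1} = 11^{−1} = 6 (mod 13), so α_err = 3·6 = 18 ≡ 5 = α_2. Error position i = 2.
  Consistency check: S_2/S_1 = 2·9 = 18 ≡ 5 = α_err ✓ (single-error assumption holds).
Step 4: error magnitude e = S_0/v_2 = S_0·∏_{j≠2}(α_2 − α_j) = 11·7 = 77 ≡ 12 (mod 13).
Step 5: correct position 2: c_2 = r_2 − e = 12 − 12 ≡ 0 (mod 13). Hence c = [5, 0, 10, 7, 6].
  Check: interpolating c through the α_i gives m(x) = 1 + 5·x (degree < 2) with m(α_i) = c_i for every i, so c is indeed a codeword.


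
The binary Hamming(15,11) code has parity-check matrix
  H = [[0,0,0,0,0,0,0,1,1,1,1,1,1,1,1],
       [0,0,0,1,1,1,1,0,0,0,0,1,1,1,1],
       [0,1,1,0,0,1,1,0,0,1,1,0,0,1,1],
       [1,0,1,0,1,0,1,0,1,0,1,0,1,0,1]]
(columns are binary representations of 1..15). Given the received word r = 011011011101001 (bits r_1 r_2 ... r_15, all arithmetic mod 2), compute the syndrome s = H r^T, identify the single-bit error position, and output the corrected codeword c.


s = (1, 0, 1, 0)^T, error position = 10, corrected codeword c = 011011011001001

Compute s = H r^T mod 2 one row at a time:
  s_1 = 1 + 1 + 1 + 0 + 1 + 0 + 0 + 1 = 5 ≡ 1 (mod 2).
  s_2 = 0 + 1 + 1 + 0 + 1 + 0 + 0 + 1 = 4 ≡ 0 (mod 2).
  s_3 = 1 + 1 + 1 + 0 + 1 + 0 + 0 + 1 = 5 ≡ 1 (mod 2).
  s_4 = 0 + 1 + 1 + 0 + 1 + 0 + 0 + 1 = 4 ≡ 0 (mod 2).
s = (1, 0, 1, 0)^T — this equals column 10 of H (binary 1010), so error is at position 10.
Correct: flip bit 10 of r = 011011011101001 to get c = 011011011001001.


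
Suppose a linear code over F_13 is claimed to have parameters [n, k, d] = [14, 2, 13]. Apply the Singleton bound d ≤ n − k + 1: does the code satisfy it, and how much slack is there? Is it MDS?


Singleton RHS = n − k + 1 = 13, slack = 0, bound satisfied, MDS.

Singleton bound: d ≤ n − k + 1.
Here n = 14, k = 2, so n − k + 1 = 13.
Given d = 13, check d ≤ 13: YES.
Slack = (n − k + 1) − d = 0.
The code is MDS (slack = 0).
Description: the claimed parameters are [14, 2, 13]_13; such a code would be MDS (meets Singleton bound).


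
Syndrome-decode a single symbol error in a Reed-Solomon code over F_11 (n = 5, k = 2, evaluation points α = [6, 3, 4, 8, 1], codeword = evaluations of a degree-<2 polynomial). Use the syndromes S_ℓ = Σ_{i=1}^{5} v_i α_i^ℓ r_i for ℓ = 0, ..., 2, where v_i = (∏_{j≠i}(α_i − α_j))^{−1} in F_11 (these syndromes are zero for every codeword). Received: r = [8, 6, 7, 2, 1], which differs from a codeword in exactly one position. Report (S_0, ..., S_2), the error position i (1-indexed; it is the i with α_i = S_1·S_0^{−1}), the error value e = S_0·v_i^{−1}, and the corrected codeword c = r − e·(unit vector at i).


S = (2, 8, 10), error at position 3, error magnitude e = 4, c = [8, 6, 3, 2, 1].

Step 1: column multipliers v_i = (∏_{j≠i}(α_i − α_j))^{−1} mod 11.
  i = 1 (α = 6): (6−3)(6−4)(6−8)(6−1) = 3·2·(−2)·5 = −60 ≡ 6, so v_1 = 6^{−1} = 2 (mod 11).
  i = 2 (α = 3): (3−6)(3−4)(3−8)(3−1) = (−3)·(−1)·(−5)·2 = −30 ≡ 3, so v_2 = 3^{−1} = 4 (mod 11).
  i = 3 (α = 4): (4−6)(4−3)(4−8)(4−1) = (−2)·1·(−4)·3 = 24 ≡ 2, so v_3 = 2^{−1} = 6 (mod 11).
  i = 4 (α = 8): (8−6)(8−3)(8−4)(8−1) = 2·5·4·7 = 280 ≡ 5, so v_4 = 5^{−1} = 9 (mod 11).
  i = 5 (α = 1): (1−6)(1−3)(1−4)(1−8) = (−5)·(−2)·(−3)·(−7) = 210 ≡ 1, so v_5 = 1^{−1} = 1 (mod 11).
  v = [2, 4, 6, 9, 1].
Step 2: syndromes of r = [8, 6, 7, 2, 1] (all sums mod 11).
  S_0 = Σ v_i r_i = 2·8 + 4·6 + 6·7 + 9·2 + 1·1 = 101 ≡ 2.
  S_1 = Σ v_i α_i r_i = 2·6·8 + 4·3·6 + 6·4·7 + 9·8·2 + 1·1·1 = 481 ≡ 8.
  α_i^2 mod 11 = [3, 9, 5, 9, 1].
  S_2 = Σ v_i α_i^2 r_i = 2·3·8 + 4·9·6 + 6·5·7 + 9·9·2 + 1·1·1 = 637 ≡ 10.
  S = (2, 8, 10) ≠ 0, so r is not a codeword (an error is present).
Step 3: locate the error. For a single error e at position i, S_ℓ = v_i·e·α_i^ℓ, so α_err = S_1/S_0.
  S_0^{−1} = 2^{−1} = 6 (mod 11), so α_err = 8·6 = 48 ≡ 4 = α_3. Error position i = 3.
  Consistency check: S_2/S_1 = 10·7 = 70 ≡ 4 = α_err ✓ (single-error assumption holds).
Step 4: error magnitude e = S_0/v_3 = S_0·∏_{j≠3}(α_3 − α_j) = 2·2 = 4 ≡ 4 (mod 11).
Step 5: correct position 3: c_3 = r_3 − e = 7 − 4 ≡ 3 (mod 11). Hence c = [8, 6, 3, 2, 1].
  Check: interpolating c through the α_i gives m(x) = 4 + 8·x (degree < 2) with m(α_i) = c_i for every i, so c is indeed a codeword.


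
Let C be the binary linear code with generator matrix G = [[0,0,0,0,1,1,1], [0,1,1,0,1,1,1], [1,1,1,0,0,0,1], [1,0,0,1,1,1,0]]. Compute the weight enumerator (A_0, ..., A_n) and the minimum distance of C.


Weight distribution: A_0 = 1, A_1 = 1, A_2 = 2, A_3 = 4, A_4 = 3, A_5 = 3, A_6 = 2. Minimum distance d = 1.

Enumerate all 2^4 = 16 messages m ∈ F_2^4.
For each, compute codeword c = mG in F_2^7, then tally its weight.
  m = 0000 → c = 0000000, weight = 0.
  m = 1000 → c = 0000111, weight = 3.
  m = 0100 → c = 0110111, weight = 5.
  m = 1100 → c = 0110000, weight = 2.
  m = 0010 → c = 1110001, weight = 4.
  m = 1010 → c = 1110110, weight = 5.
  m = 0110 → c = 1000110, weight = 3.
  m = 1110 → c = 1000001, weight = 2.
  m = 0001 → c = 1001110, weight = 4.
  m = 1001 → c = 1001001, weight = 3.
  m = 0101 → c = 1111001, weight = 5.
  m = 1101 → c = 1111110, weight = 6.
  m = 0011 → c = 0111111, weight = 6.
  m = 1011 → c = 0111000, weight = 3.
  m = 0111 → c = 0001000, weight = 1.
  m = 1111 → c = 0001111, weight = 4.
Tally weights:
  weight 0: 1 codewords.
  weight 1: 1 codewords.
  weight 2: 2 codewords.
  weight 3: 4 codewords.
  weight 4: 3 codewords.
  weight 5: 3 codewords.
  weight 6: 2 codewords.
Minimum distance d = smallest w > 0 with A_w > 0 = 1.
Sanity: Σ A_w = 16 = 2^4 = 16 ✓.


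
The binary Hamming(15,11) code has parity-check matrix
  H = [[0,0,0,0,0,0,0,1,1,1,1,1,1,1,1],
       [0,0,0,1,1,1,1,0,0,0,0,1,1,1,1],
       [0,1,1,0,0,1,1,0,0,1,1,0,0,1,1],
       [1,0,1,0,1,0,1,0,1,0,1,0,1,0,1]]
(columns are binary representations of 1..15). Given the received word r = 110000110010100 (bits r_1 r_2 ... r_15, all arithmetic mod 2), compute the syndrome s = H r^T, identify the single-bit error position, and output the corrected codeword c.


s = (1, 0, 1, 0)^T, error position = 10, corrected codeword c = 110000110110100

Compute s = H r^T mod 2 one row at a time:
  s_1 = 1 + 0 + 0 + 1 + 0 + 1 + 0 + 0 = 3 ≡ 1 (mod 2).
  s_2 = 0 + 0 + 0 + 1 + 0 + 1 + 0 + 0 = 2 ≡ 0 (mod 2).
  s_3 = 1 + 0 + 0 + 1 + 0 + 1 + 0 + 0 = 3 ≡ 1 (mod 2).
  s_4 = 1 + 0 + 0 + 1 + 0 + 1 + 1 + 0 = 4 ≡ 0 (mod 2).
s = (1, 0, 1, 0)^T — this equals column 10 of H (binary 1010), so error is at position 10.
Correct: flip bit 10 of r = 110000110010100 to get c = 110000110110100.


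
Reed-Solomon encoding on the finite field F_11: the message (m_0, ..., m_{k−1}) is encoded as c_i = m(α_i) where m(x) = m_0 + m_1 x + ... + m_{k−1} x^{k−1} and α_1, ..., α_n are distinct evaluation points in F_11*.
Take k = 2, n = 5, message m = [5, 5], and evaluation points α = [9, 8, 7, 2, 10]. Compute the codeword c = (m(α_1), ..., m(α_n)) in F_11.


c = [6, 1, 7, 4, 0]

Message polynomial: m(x) = 5 + 5·x (mod 11).
For each evaluation point α_i, compute m(α_i) mod 11:
  α_1 = 9: Horner steps 5 → 6, so m(9) = 6.
  α_2 = 8: Horner steps 5 → 1, so m(8) = 1.
  α_3 = 7: Horner steps 5 → 7, so m(7) = 7.
  α_4 = 2: Horner steps 5 → 4, so m(2) = 4.
  α_5 = 10: Horner steps 5 → 0, so m(10) = 0.
Codeword c = [6, 1, 7, 4, 0] ∈ F_11^5.


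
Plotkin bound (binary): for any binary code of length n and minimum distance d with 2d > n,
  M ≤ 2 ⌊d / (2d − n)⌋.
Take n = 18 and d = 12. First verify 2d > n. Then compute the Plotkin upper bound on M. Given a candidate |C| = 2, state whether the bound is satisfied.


Plotkin bound M ≤ 4; given |C| = 2 ≤ bound (satisfied).

Check applicability: 2d = 24, n = 18.
2d − n = 6 > 0, so Plotkin applies.
Compute d/(2d−n) = 12/6 ≈ 2.0000.
⌊d/(2d−n)⌋ = 2.
Plotkin bound: M ≤ 2·2 = 4.
Given |C| = 2, check: satisfied.
This |C| is below the Plotkin bound.


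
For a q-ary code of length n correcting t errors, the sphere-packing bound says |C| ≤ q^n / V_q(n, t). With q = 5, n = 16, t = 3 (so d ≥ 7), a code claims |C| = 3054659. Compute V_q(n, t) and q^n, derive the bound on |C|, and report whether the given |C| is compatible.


V_q(n, t) = 37825, q^n = 152587890625, Hamming bound = 4034048, |C| = 3054659 ≤ bound (satisfied).

Step 1: Compute V_q(n, t) = Σ_{j=0}^3 C(n, j) (q−1)^j.
  j = 0: C(16,0)·(4)^0 = 1·1 = 1.
  j = 1: C(16,1)·(4)^1 = 16·4 = 64.
  j = 2: C(16,2)·(4)^2 = 120·16 = 1920.
  j = 3: C(16,3)·(4)^3 = 560·64 = 35840.
  V_q(n, t) = 1 + 64 + 1920 + 35840 = 37825.
Step 2: q^n = 5^16 = 152587890625.
Step 3: Hamming bound ⌊q^n / V_q(n,t)⌋ = ⌊152587890625/37825⌋ = 4034048.
Step 4: Compare |C| = 3054659 to 4034048: satisfied.
The claimed |C| lies below the Hamming bound.


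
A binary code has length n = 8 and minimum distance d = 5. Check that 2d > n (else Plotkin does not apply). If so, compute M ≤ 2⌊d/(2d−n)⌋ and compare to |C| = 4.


Plotkin bound M ≤ 4; given |C| = 4 ≤ bound (satisfied).

Check applicability: 2d = 10, n = 8.
2d − n = 2 > 0, so Plotkin applies.
Compute d/(2d−n) = 5/2 ≈ 2.5000.
⌊d/(2d−n)⌋ = 2.
Plotkin bound: M ≤ 2·2 = 4.
Given |C| = 4, check: satisfied.
This |C| is at the Plotkin bound.


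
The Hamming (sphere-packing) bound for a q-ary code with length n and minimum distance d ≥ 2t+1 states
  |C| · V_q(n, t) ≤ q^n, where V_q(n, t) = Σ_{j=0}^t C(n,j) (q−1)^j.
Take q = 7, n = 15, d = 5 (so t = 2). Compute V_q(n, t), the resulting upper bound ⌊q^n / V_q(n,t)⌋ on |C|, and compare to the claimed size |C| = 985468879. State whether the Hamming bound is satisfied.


V_q(n, t) = 3871, q^n = 4747561509943, Hamming bound = 1226443169, |C| = 985468879 ≤ bound (satisfied).

Step 1: Compute V_q(n, t) = Σ_{j=0}^2 C(n, j) (q−1)^j.
  j = 0: C(15,0)·(6)^0 = 1·1 = 1.
  j = 1: C(15,1)·(6)^1 = 15·6 = 90.
  j = 2: C(15,2)·(6)^2 = 105·36 = 3780.
  V_q(n, t) = 1 + 90 + 3780 = 3871.
Step 2: q^n = 7^15 = 4747561509943.
Step 3: Hamming bound ⌊q^n / V_q(n,t)⌋ = ⌊4747561509943/3871⌋ = 1226443169.
Step 4: Compare |C| = 985468879 to 1226443169: satisfied.
The claimed |C| lies below the Hamming bound.


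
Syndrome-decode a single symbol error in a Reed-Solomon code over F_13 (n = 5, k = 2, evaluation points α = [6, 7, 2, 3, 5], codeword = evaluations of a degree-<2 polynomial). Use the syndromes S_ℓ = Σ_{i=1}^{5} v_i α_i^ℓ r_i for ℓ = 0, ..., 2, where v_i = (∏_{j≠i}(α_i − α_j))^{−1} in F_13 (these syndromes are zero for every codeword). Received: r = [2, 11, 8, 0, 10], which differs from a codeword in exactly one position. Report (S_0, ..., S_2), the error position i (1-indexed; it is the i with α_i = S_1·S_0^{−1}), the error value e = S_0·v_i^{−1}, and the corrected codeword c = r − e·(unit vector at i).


S = (4, 2, 1), error at position 2, error magnitude e = 4, c = [2, 7, 8, 0, 10].

Step 1: column multipliers v_i = (∏_{j≠i}(α_i − α_j))^{−1} mod 13.
  i = 1 (α = 6): (6−7)(6−2)(6−3)(6−5) = (−1)·4·3·1 = −12 ≡ 1, so v_1 = 1^{−1} = 1 (mod 13).
  i = 2 (α = 7): (7−6)(7−2)(7−3)(7−5) = 1·5·4·2 = 40 ≡ 1, so v_2 = 1^{−1} = 1 (mod 13).
  i = 3 (α = 2): (2−6)(2−7)(2−3)(2−5) = (−4)·(−5)·(−1)·(−3) = 60 ≡ 8, so v_3 = 8^{−1} = 5 (mod 13).
  i = 4 (α = 3): (3−6)(3−7)(3−2)(3−5) = (−3)·(−4)·1·(−2) = −24 ≡ 2, so v_4 = 2^{−1} = 7 (mod 13).
  i = 5 (α = 5): (5−6)(5−7)(5−2)(5−3) = (−1)·(−2)·3·2 = 12 ≡ 12, so v_5 = 12^{−1} = 12 (mod 13).
  v = [1, 1, 5, 7, 12].
Step 2: syndromes of r = [2, 11, 8, 0, 10] (all sums mod 13).
  S_0 = Σ v_i r_i = 1·2 + 1·11 + 5·8 + 7·0 + 12·10 = 173 ≡ 4.
  S_1 = Σ v_i α_i r_i = 1·6·2 + 1·7·11 + 5·2·8 + 7·3·0 + 12·5·10 = 769 ≡ 2.
  α_i^2 mod 13 = [10, 10, 4, 9, 12].
  S_2 = Σ v_i α_i^2 r_i = 1·10·2 + 1·10·11 + 5·4·8 + 7·9·0 + 12·12·10 = 1730 ≡ 1.
  S = (4, 2, 1) ≠ 0, so r is not a codeword (an error is present).
Step 3: locate the error. For a single error e at position i, S_ℓ = v_i·e·α_i^ℓ, so α_err = S_1/S_0.
  S_0^{−1} = 4^{−1} = 10 (mod 13), so α_err = 2·10 = 20 ≡ 7 = α_2. Error position i = 2.
  Consistency check: S_2/S_1 = 1·7 = 7 ≡ 7 = α_err ✓ (single-error assumption holds).
Step 4: error magnitude e = S_0/v_2 = S_0·∏_{j≠2}(α_2 − α_j) = 4·1 = 4 ≡ 4 (mod 13).
Step 5: correct position 2: c_2 = r_2 − e = 11 − 4 ≡ 7 (mod 13). Hence c = [2, 7, 8, 0, 10].
  Check: interpolating c through the α_i gives m(x) = 11 + 5·x (degree < 2) with m(α_i) = c_i for every i, so c is indeed a codeword.


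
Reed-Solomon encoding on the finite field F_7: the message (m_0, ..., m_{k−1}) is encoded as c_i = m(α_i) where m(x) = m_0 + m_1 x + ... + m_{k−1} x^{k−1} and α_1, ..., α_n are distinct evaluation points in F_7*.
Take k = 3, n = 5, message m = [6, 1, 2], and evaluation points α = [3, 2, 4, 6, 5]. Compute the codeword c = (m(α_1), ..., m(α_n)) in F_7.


c = [6, 2, 0, 0, 5]

Message polynomial: m(x) = 6 + 1·x + 2·x^2 (mod 7).
For each evaluation point α_i, compute m(α_i) mod 7:
  α_1 = 3: Horner steps 2 → 0 → 6, so m(3) = 6.
  α_2 = 2: Horner steps 2 → 5 → 2, so m(2) = 2.
  α_3 = 4: Horner steps 2 → 2 → 0, so m(4) = 0.
  α_4 = 6: Horner steps 2 → 6 → 0, so m(6) = 0.
  α_5 = 5: Horner steps 2 → 4 → 5, so m(5) = 5.
Codeword c = [6, 2, 0, 0, 5] ∈ F_7^5.


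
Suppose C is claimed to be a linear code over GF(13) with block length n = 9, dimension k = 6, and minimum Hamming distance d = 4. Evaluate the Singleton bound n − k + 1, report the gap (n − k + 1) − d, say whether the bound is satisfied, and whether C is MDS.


Singleton RHS = n − k + 1 = 4, slack = 0, bound satisfied, MDS.

Singleton bound: d ≤ n − k + 1.
Here n = 9, k = 6, so n − k + 1 = 4.
Given d = 4, check d ≤ 4: YES.
Slack = (n − k + 1) − d = 0.
The code is MDS (slack = 0).
Description: the claimed parameters are [9, 6, 4]_13; such a code would be MDS (meets Singleton bound).


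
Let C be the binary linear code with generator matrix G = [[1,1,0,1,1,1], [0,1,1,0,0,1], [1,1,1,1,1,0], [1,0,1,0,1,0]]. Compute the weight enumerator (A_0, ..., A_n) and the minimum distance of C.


Weight distribution: A_0 = 1, A_1 = 2, A_2 = 2, A_3 = 4, A_4 = 5, A_5 = 2. Minimum distance d = 1.

Enumerate all 2^4 = 16 messages m ∈ F_2^4.
For each, compute codeword c = mG in F_2^6, then tally its weight.
  m = 0000 → c = 000000, weight = 0.
  m = 1000 → c = 110111, weight = 5.
  m = 0100 → c = 011001, weight = 3.
  m = 1100 → c = 101110, weight = 4.
  m = 0010 → c = 111110, weight = 5.
  m = 1010 → c = 001001, weight = 2.
  m = 0110 → c = 100111, weight = 4.
  m = 1110 → c = 010000, weight = 1.
  m = 0001 → c = 101010, weight = 3.
  m = 1001 → c = 011101, weight = 4.
  m = 0101 → c = 110011, weight = 4.
  m = 1101 → c = 000100, weight = 1.
  m = 0011 → c = 010100, weight = 2.
  m = 1011 → c = 100011, weight = 3.
  m = 0111 → c = 001101, weight = 3.
  m = 1111 → c = 111010, weight = 4.
Tally weights:
  weight 0: 1 codewords.
  weight 1: 2 codewords.
  weight 2: 2 codewords.
  weight 3: 4 codewords.
  weight 4: 5 codewords.
  weight 5: 2 codewords.
Minimum distance d = smallest w > 0 with A_w > 0 = 1.
Sanity: Σ A_w = 16 = 2^4 = 16 ✓.


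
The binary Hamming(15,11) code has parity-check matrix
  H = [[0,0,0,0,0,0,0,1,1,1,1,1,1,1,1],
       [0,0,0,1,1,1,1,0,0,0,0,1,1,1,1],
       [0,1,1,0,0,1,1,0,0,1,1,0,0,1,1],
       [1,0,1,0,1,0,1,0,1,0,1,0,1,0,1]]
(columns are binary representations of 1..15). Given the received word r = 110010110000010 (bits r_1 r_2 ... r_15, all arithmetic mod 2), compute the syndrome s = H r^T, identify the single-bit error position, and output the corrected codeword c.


s = (0, 1, 1, 1)^T, error position = 7, corrected codeword c = 110010010000010

Compute s = H r^T mod 2 one row at a time:
  s_1 = 1 + 0 + 0 + 0 + 0 + 0 + 1 + 0 = 2 ≡ 0 (mod 2).
  s_2 = 0 + 1 + 0 + 1 + 0 + 0 + 1 + 0 = 3 ≡ 1 (mod 2).
  s_3 = 1 + 0 + 0 + 1 + 0 + 0 + 1 + 0 = 3 ≡ 1 (mod 2).
  s_4 = 1 + 0 + 1 + 1 + 0 + 0 + 0 + 0 = 3 ≡ 1 (mod 2).
s = (0, 1, 1, 1)^T — this equals column 7 of H (binary 0111), so error is at position 7.
Correct: flip bit 7 of r = 110010110000010 to get c = 110010010000010.


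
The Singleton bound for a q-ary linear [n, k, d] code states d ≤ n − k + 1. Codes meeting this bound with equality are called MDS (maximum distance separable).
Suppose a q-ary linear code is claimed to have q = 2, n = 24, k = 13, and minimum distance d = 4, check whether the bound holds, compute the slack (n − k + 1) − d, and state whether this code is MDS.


Singleton RHS = n − k + 1 = 12, slack = 8, bound satisfied, not MDS.

Singleton bound: d ≤ n − k + 1.
Here n = 24, k = 13, so n − k + 1 = 12.
Given d = 4, check d ≤ 12: YES.
Slack = (n − k + 1) − d = 8.
The code is NOT MDS (slack = 8 > 0).
Description: the claimed parameters are [24, 13, 4]_2; such a code would be non-MDS.


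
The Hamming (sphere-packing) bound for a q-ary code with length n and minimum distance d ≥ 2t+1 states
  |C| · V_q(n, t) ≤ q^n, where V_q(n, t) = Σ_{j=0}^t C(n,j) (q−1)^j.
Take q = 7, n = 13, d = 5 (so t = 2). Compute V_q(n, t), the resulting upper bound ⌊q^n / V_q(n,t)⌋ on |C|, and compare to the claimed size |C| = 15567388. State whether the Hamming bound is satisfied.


V_q(n, t) = 2887, q^n = 96889010407, Hamming bound = 33560446, |C| = 15567388 ≤ bound (satisfied).

Step 1: Compute V_q(n, t) = Σ_{j=0}^2 C(n, j) (q−1)^j.
  j = 0: C(13,0)·(6)^0 = 1·1 = 1.
  j = 1: C(13,1)·(6)^1 = 13·6 = 78.
  j = 2: C(13,2)·(6)^2 = 78·36 = 2808.
  V_q(n, t) = 1 + 78 + 2808 = 2887.
Step 2: q^n = 7^13 = 96889010407.
Step 3: Hamming bound ⌊q^n / V_q(n,t)⌋ = ⌊96889010407/2887⌋ = 33560446.
Step 4: Compare |C| = 15567388 to 33560446: satisfied.
The claimed |C| lies below the Hamming bound.


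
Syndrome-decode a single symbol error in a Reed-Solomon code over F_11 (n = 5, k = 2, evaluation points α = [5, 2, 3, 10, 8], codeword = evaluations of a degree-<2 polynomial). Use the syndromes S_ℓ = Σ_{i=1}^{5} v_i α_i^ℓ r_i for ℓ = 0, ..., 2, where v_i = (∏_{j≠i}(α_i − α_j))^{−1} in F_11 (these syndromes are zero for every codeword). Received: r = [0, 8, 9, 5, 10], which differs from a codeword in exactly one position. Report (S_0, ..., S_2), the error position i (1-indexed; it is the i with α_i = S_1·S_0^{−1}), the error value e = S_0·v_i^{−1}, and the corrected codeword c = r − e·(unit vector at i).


S = (1, 8, 9), error at position 5, error magnitude e = 7, c = [0, 8, 9, 5, 3].

Step 1: column multipliers v_i = (∏_{j≠i}(α_i − α_j))^{−1} mod 11.
  i = 1 (α = 5): (5−2)(5−3)(5−10)(5−8) = 3·2·(−5)·(−3) = 90 ≡ 2, so v_1 = 2^{−1} = 6 (mod 11).
  i = 2 (α = 2): (2−5)(2−3)(2−10)(2−8) = (−3)·(−1)·(−8)·(−6) = 144 ≡ 1, so v_2 = 1^{−1} = 1 (mod 11).
  i = 3 (α = 3): (3−5)(3−2)(3−10)(3−8) = (−2)·1·(−7)·(−5) = −70 ≡ 7, so v_3 = 7^{−1} = 8 (mod 11).
  i = 4 (α = 10): (10−5)(10−2)(10−3)(10−8) = 5·8·7·2 = 560 ≡ 10, so v_4 = 10^{−1} = 10 (mod 11).
  i = 5 (α = 8): (8−5)(8−2)(8−3)(8−10) = 3·6·5·(−2) = −180 ≡ 7, so v_5 = 7^{−1} = 8 (mod 11).
  v = [6, 1, 8, 10, 8].
Step 2: syndromes of r = [0, 8, 9, 5, 10] (all sums mod 11).
  S_0 = Σ v_i r_i = 6·0 + 1·8 + 8·9 + 10·5 + 8·10 = 210 ≡ 1.
  S_1 = Σ v_i α_i r_i = 6·5·0 + 1·2·8 + 8·3·9 + 10·10·5 + 8·8·10 = 1372 ≡ 8.
  α_i^2 mod 11 = [3, 4, 9, 1, 9].
  S_2 = Σ v_i α_i^2 r_i = 6·3·0 + 1·4·8 + 8·9·9 + 10·1·5 + 8·9·10 = 1450 ≡ 9.
  S = (1, 8, 9) ≠ 0, so r is not a codeword (an error is present).
Step 3: locate the error. For a single error e at position i, S_ℓ = v_i·e·α_i^ℓ, so α_err = S_1/S_0.
  S_0^{−1} = 1^{−1} = 1 (mod 11), so α_err = 8·1 = 8 ≡ 8 = α_5. Error position i = 5.
  Consistency check: S_2/S_1 = 9·7 = 63 ≡ 8 = α_err ✓ (single-error assumption holds).
Step 4: error magnitude e = S_0/v_5 = S_0·∏_{j≠5}(α_5 − α_j) = 1·7 = 7 ≡ 7 (mod 11).
Step 5: correct position 5: c_5 = r_5 − e = 10 − 7 ≡ 3 (mod 11). Hence c = [0, 8, 9, 5, 3].
  Check: interpolating c through the α_i gives m(x) = 6 + 1·x (degree < 2) with m(α_i) = c_i for every i, so c is indeed a codeword.
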